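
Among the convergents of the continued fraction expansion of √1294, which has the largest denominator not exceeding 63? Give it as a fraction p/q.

√1294 = [35; 1, 34, 1, 70, …] (period length 4).
Convergents:
  p_0/q_0 = 35/1
  p_1/q_1 = 36/1
  p_2/q_2 = 1259/35
  p_3/q_3 = 1295/36
  p_4/q_4 = 91909/2555
q_3 = 36 ≤ 63 < 2555 = q_4, so the answer is 1295/36.

1295/36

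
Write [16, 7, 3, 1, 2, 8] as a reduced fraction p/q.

10796/669

Using pₖ = aₖpₖ₋₁ + pₖ₋₂ and qₖ = aₖqₖ₋₁ + qₖ₋₂:
  k=0: a=16, p=16, q=1
  k=1: a=7, p=113, q=7
  k=2: a=3, p=355, q=22
  k=3: a=1, p=468, q=29
  k=4: a=2, p=1291, q=80
  k=5: a=8, p=10796, q=669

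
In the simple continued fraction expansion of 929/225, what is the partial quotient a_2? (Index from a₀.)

929 = 4·225 + 29   →  a_0 = 4
225 = 7·29 + 22   →  a_1 = 7
29 = 1·22 + 7   →  a_2 = 1

1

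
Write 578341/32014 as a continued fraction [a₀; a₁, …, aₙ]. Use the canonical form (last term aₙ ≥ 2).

[18; 15, 3, 13, 17, 3]

578341 = 18×32014 + 2089
32014 = 15×2089 + 679
2089 = 3×679 + 52
679 = 13×52 + 3
52 = 17×3 + 1
3 = 3×1 + 0  (stop)
So 578341/32014 = [18; 15, 3, 13, 17, 3].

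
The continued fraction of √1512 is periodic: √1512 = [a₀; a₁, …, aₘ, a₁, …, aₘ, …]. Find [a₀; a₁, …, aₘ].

[38; 1, 7, 1, 1, 1, 7, 1, 76]

a₀ = ⌊√1512⌋ = 38.
With m₀=0, d₀=1 and mₖ₊₁ = dₖaₖ − mₖ, dₖ₊₁ = (n − mₖ₊₁²)/dₖ, aₖ₊₁ = ⌊(a₀+mₖ₊₁)/dₖ₊₁⌋:
  k=1: m=38, d=68, a=1
  k=2: m=30, d=9, a=7
  k=3: m=33, d=47, a=1
  k=4: m=14, d=28, a=1
  k=5: m=14, d=47, a=1
  k=6: m=33, d=9, a=7
  k=7: m=30, d=68, a=1
  k=8: m=38, d=1, a=76
d=1 and a=2a₀=76 at k=8, so the next step gives (m, d) = (38, 68) again — its k=1 value — and the period has length 8.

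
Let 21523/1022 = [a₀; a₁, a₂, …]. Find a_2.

21523 = 21·1022 + 61   →  a_0 = 21
1022 = 16·61 + 46   →  a_1 = 16
61 = 1·46 + 15   →  a_2 = 1

1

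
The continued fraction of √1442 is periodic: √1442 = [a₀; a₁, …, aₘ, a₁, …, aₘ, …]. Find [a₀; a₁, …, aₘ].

[37; 1, 36, 1, 74]

a₀ = ⌊√1442⌋ = 37.
With m₀=0, d₀=1 and mₖ₊₁ = dₖaₖ − mₖ, dₖ₊₁ = (n − mₖ₊₁²)/dₖ, aₖ₊₁ = ⌊(a₀+mₖ₊₁)/dₖ₊₁⌋:
  k=1: m=37, d=73, a=1
  k=2: m=36, d=2, a=36
  k=3: m=36, d=73, a=1
  k=4: m=37, d=1, a=74
d=1 and a=2a₀=74 at k=4, so the next step gives (m, d) = (37, 73) again — its k=1 value — and the period has length 4.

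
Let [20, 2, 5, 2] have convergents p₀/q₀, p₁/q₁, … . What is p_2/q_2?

225/11

Using pₖ = aₖpₖ₋₁ + pₖ₋₂, qₖ = aₖqₖ₋₁ + qₖ₋₂ (with p₋₁=1, p₋₂=0, q₋₁=0, q₋₂=1):
  k=0: a=20, p=20, q=1
  k=1: a=2, p=41, q=2
  k=2: a=5, p=225, q=11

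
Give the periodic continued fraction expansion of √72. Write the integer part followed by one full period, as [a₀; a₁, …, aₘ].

[8; 2, 16]

a₀ = ⌊√72⌋ = 8.
With m₀=0, d₀=1 and mₖ₊₁ = dₖaₖ − mₖ, dₖ₊₁ = (n − mₖ₊₁²)/dₖ, aₖ₊₁ = ⌊(a₀+mₖ₊₁)/dₖ₊₁⌋:
  k=1: m=8, d=8, a=2
  k=2: m=8, d=1, a=16
d=1 and a=2a₀=16 at k=2, so the next step gives (m, d) = (8, 8) again — its k=1 value — and the period has length 2.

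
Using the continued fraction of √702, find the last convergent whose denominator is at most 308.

5617/212

√702 = [26; 2, 52, …] (period length 2).
Convergents:
  p_0/q_0 = 26/1
  p_1/q_1 = 53/2
  p_2/q_2 = 2782/105
  p_3/q_3 = 5617/212
  p_4/q_4 = 294866/11129
q_3 = 212 ≤ 308 < 11129 = q_4, so the answer is 5617/212.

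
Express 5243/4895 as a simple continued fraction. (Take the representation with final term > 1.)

5243 = 1×4895 + 348
4895 = 14×348 + 23
348 = 15×23 + 3
23 = 7×3 + 2
3 = 1×2 + 1
2 = 2×1 + 0  (stop)
So 5243/4895 = [1; 14, 15, 7, 1, 2].

[1; 14, 15, 7, 1, 2]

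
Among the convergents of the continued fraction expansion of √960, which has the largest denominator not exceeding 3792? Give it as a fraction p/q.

117150/3781

√960 = [30; 1, 60, …] (period length 2).
Convergents:
  p_0/q_0 = 30/1
  p_1/q_1 = 31/1
  p_2/q_2 = 1890/61
  p_3/q_3 = 1921/62
  p_4/q_4 = 117150/3781
  p_5/q_5 = 119071/3843
q_4 = 3781 ≤ 3792 < 3843 = q_5, so the answer is 117150/3781.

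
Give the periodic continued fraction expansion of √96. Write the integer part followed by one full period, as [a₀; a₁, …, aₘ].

[9; 1, 3, 1, 18]

a₀ = ⌊√96⌋ = 9.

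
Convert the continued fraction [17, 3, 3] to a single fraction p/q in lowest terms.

Fold from the inside: start with 3/1.
  3 + 1/3 = 10/3
  17 + 3/10 = 173/10

173/10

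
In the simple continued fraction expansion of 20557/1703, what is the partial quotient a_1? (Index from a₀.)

20557 = 12·1703 + 121   →  a_0 = 12
1703 = 14·121 + 9   →  a_1 = 14

14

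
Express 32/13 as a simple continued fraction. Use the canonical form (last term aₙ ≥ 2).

32 = 2*13 + 6
13 = 2*6 + 1
6 = 6*1 + 0  (stop)
So 32/13 = [2; 2, 6].

[2; 2, 6]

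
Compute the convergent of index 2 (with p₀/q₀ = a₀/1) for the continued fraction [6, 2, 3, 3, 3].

45/7

Using pₖ = aₖpₖ₋₁ + pₖ₋₂, qₖ = aₖqₖ₋₁ + qₖ₋₂ (with p₋₁=1, p₋₂=0, q₋₁=0, q₋₂=1):
  k=0: a=6, p=6, q=1
  k=1: a=2, p=13, q=2
  k=2: a=3, p=45, q=7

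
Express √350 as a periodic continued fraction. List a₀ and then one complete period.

[18; 1, 2, 2, 2, 1, 36]

a₀ = ⌊√350⌋ = 18.
With m₀=0, d₀=1 and mₖ₊₁ = dₖaₖ − mₖ, dₖ₊₁ = (n − mₖ₊₁²)/dₖ, aₖ₊₁ = ⌊(a₀+mₖ₊₁)/dₖ₊₁⌋:
  k=1: m=18, d=26, a=1
  k=2: m=8, d=11, a=2
  k=3: m=14, d=14, a=2
  k=4: m=14, d=11, a=2
  k=5: m=8, d=26, a=1
  k=6: m=18, d=1, a=36
d=1 and a=2a₀=36 at k=6, so the next step gives (m, d) = (18, 26) again — its k=1 value — and the period has length 6.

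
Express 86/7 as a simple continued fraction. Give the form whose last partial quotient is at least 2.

[12; 3, 2]

86 = 12×7 + 2
7 = 3×2 + 1
2 = 2×1 + 0  (stop)
So 86/7 = [12; 3, 2].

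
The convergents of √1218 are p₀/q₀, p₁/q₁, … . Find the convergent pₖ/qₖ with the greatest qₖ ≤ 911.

24395/699

√1218 = [34; 1, 8, 1, 68, …] (period length 4).
Convergents:
  p_0/q_0 = 34/1
  p_1/q_1 = 35/1
  p_2/q_2 = 314/9
  p_3/q_3 = 349/10
  p_4/q_4 = 24046/689
  p_5/q_5 = 24395/699
  p_6/q_6 = 219206/6281
q_5 = 699 ≤ 911 < 6281 = q_6, so the answer is 24395/699.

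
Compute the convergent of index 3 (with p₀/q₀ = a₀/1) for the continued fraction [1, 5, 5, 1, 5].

37/31

Using pₖ = aₖpₖ₋₁ + pₖ₋₂, qₖ = aₖqₖ₋₁ + qₖ₋₂ (with p₋₁=1, p₋₂=0, q₋₁=0, q₋₂=1):
  k=0: a=1, p=1, q=1
  k=1: a=5, p=6, q=5
  k=2: a=5, p=31, q=26
  k=3: a=1, p=37, q=31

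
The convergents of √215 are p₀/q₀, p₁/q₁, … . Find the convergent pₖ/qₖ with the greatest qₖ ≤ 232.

√215 = [14; 1, 1, 1, 28, …] (period length 4).
Convergents:
  p_0/q_0 = 14/1
  p_1/q_1 = 15/1
  p_2/q_2 = 29/2
  p_3/q_3 = 44/3
  p_4/q_4 = 1261/86
  p_5/q_5 = 1305/89
  p_6/q_6 = 2566/175
  p_7/q_7 = 3871/264
q_6 = 175 ≤ 232 < 264 = q_7, so the answer is 2566/175.

2566/175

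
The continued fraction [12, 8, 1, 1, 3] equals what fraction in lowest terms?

Fold from the inside: start with 3/1.
  1 + 1/3 = 4/3
  1 + 3/4 = 7/4
  8 + 4/7 = 60/7
  12 + 7/60 = 727/60

727/60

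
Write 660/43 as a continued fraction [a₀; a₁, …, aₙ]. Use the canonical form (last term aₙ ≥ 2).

[15; 2, 1, 6, 2]

660 = 15·43 + 15
43 = 2·15 + 13
15 = 1·13 + 2
13 = 6·2 + 1
2 = 2·1 + 0  (stop)
So 660/43 = [15; 2, 1, 6, 2].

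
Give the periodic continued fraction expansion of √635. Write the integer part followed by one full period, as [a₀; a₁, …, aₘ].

[25; 5, 50]

a₀ = ⌊√635⌋ = 25.
With m₀=0, d₀=1 and mₖ₊₁ = dₖaₖ − mₖ, dₖ₊₁ = (n − mₖ₊₁²)/dₖ, aₖ₊₁ = ⌊(a₀+mₖ₊₁)/dₖ₊₁⌋:
  k=1: m=25, d=10, a=5
  k=2: m=25, d=1, a=50
d=1 and a=2a₀=50 at k=2, so the next step gives (m, d) = (25, 10) again — its k=1 value — and the period has length 2.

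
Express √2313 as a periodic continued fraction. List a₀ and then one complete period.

[48; 10, 1, 2, 10, 2, 1, 10, 96]

a₀ = ⌊√2313⌋ = 48.
With m₀=0, d₀=1 and mₖ₊₁ = dₖaₖ − mₖ, dₖ₊₁ = (n − mₖ₊₁²)/dₖ, aₖ₊₁ = ⌊(a₀+mₖ₊₁)/dₖ₊₁⌋:
  k=1: m=48, d=9, a=10
  k=2: m=42, d=61, a=1
  k=3: m=19, d=32, a=2
  k=4: m=45, d=9, a=10
  k=5: m=45, d=32, a=2
  k=6: m=19, d=61, a=1
  k=7: m=42, d=9, a=10
  k=8: m=48, d=1, a=96
d=1 and a=2a₀=96 at k=8, so the next step gives (m, d) = (48, 9) again — its k=1 value — and the period has length 8.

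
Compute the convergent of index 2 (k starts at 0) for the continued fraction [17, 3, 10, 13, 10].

537/31

Using pₖ = aₖpₖ₋₁ + pₖ₋₂, qₖ = aₖqₖ₋₁ + qₖ₋₂ (with p₋₁=1, p₋₂=0, q₋₁=0, q₋₂=1):
  k=0: a=17, p=17, q=1
  k=1: a=3, p=52, q=3
  k=2: a=10, p=537, q=31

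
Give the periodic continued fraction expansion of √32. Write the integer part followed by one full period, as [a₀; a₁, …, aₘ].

[5; 1, 1, 1, 10]

a₀ = ⌊√32⌋ = 5.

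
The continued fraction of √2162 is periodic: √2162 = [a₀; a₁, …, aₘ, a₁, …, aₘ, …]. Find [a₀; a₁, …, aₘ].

[46; 2, 92]

a₀ = ⌊√2162⌋ = 46.
With m₀=0, d₀=1 and mₖ₊₁ = dₖaₖ − mₖ, dₖ₊₁ = (n − mₖ₊₁²)/dₖ, aₖ₊₁ = ⌊(a₀+mₖ₊₁)/dₖ₊₁⌋:
  k=1: m=46, d=46, a=2
  k=2: m=46, d=1, a=92
d=1 and a=2a₀=92 at k=2, so the next step gives (m, d) = (46, 46) again — its k=1 value — and the period has length 2.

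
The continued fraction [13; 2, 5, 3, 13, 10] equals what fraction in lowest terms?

Using pₖ = aₖpₖ₋₁ + pₖ₋₂ and qₖ = aₖqₖ₋₁ + qₖ₋₂:
  k=0: a=13, p=13, q=1
  k=1: a=2, p=27, q=2
  k=2: a=5, p=148, q=11
  k=3: a=3, p=471, q=35
  k=4: a=13, p=6271, q=466
  k=5: a=10, p=63181, q=4695

63181/4695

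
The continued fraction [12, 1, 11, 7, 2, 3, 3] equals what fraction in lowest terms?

26804/2075

Using pₖ = aₖpₖ₋₁ + pₖ₋₂ and qₖ = aₖqₖ₋₁ + qₖ₋₂:
  k=0: a=12, p=12, q=1
  k=1: a=1, p=13, q=1
  k=2: a=11, p=155, q=12
  k=3: a=7, p=1098, q=85
  k=4: a=2, p=2351, q=182
  k=5: a=3, p=8151, q=631
  k=6: a=3, p=26804, q=2075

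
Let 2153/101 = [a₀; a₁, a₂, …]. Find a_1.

2153 = 21·101 + 32   →  a_0 = 21
101 = 3·32 + 5   →  a_1 = 3

3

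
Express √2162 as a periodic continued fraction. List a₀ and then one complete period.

[46; 2, 92]

a₀ = ⌊√2162⌋ = 46.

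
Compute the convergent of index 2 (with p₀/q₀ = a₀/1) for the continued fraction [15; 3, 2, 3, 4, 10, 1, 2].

107/7

Using pₖ = aₖpₖ₋₁ + pₖ₋₂, qₖ = aₖqₖ₋₁ + qₖ₋₂ (with p₋₁=1, p₋₂=0, q₋₁=0, q₋₂=1):
  k=0: a=15, p=15, q=1
  k=1: a=3, p=46, q=3
  k=2: a=2, p=107, q=7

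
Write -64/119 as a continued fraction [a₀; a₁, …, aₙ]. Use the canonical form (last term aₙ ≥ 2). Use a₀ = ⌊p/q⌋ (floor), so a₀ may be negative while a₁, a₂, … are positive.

[-1; 2, 6, 9]

-64 = -1·119 + 55
119 = 2·55 + 9
55 = 6·9 + 1
9 = 9·1 + 0  (stop)
So -64/119 = [-1; 2, 6, 9].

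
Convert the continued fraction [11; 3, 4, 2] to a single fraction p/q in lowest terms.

Using pₖ = aₖpₖ₋₁ + pₖ₋₂ and qₖ = aₖqₖ₋₁ + qₖ₋₂:
  k=0: a=11, p=11, q=1
  k=1: a=3, p=34, q=3
  k=2: a=4, p=147, q=13
  k=3: a=2, p=328, q=29

328/29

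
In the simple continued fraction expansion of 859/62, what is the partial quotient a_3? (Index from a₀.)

1

859 = 13·62 + 53   →  a_0 = 13
62 = 1·53 + 9   →  a_1 = 1
53 = 5·9 + 8   →  a_2 = 5
9 = 1·8 + 1   →  a_3 = 1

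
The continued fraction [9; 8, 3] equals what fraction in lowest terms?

Using pₖ = aₖpₖ₋₁ + pₖ₋₂ and qₖ = aₖqₖ₋₁ + qₖ₋₂:
  k=0: a=9, p=9, q=1
  k=1: a=8, p=73, q=8
  k=2: a=3, p=228, q=25

228/25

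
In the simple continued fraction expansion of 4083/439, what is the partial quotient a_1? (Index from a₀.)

4083 = 9·439 + 132   →  a_0 = 9
439 = 3·132 + 43   →  a_1 = 3

3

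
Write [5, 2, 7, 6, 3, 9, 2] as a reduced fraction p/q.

31235/5713

Using pₖ = aₖpₖ₋₁ + pₖ₋₂ and qₖ = aₖqₖ₋₁ + qₖ₋₂:
  k=0: a=5, p=5, q=1
  k=1: a=2, p=11, q=2
  k=2: a=7, p=82, q=15
  k=3: a=6, p=503, q=92
  k=4: a=3, p=1591, q=291
  k=5: a=9, p=14822, q=2711
  k=6: a=2, p=31235, q=5713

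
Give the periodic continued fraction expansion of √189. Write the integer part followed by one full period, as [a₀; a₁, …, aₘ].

[13; 1, 2, 1, 26]

a₀ = ⌊√189⌋ = 13.
With m₀=0, d₀=1 and mₖ₊₁ = dₖaₖ − mₖ, dₖ₊₁ = (n − mₖ₊₁²)/dₖ, aₖ₊₁ = ⌊(a₀+mₖ₊₁)/dₖ₊₁⌋:
  k=1: m=13, d=20, a=1
  k=2: m=7, d=7, a=2
  k=3: m=7, d=20, a=1
  k=4: m=13, d=1, a=26
d=1 and a=2a₀=26 at k=4, so the next step gives (m, d) = (13, 20) again — its k=1 value — and the period has length 4.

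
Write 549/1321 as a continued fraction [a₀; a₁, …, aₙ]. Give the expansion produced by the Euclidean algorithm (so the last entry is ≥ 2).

[0; 2, 2, 2, 6, 17]

549 = 0·1321 + 549
1321 = 2·549 + 223
549 = 2·223 + 103
223 = 2·103 + 17
103 = 6·17 + 1
17 = 17·1 + 0  (stop)
So 549/1321 = [0; 2, 2, 2, 6, 17].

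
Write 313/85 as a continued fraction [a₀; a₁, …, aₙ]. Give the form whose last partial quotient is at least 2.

313 = 3×85 + 58
85 = 1×58 + 27
58 = 2×27 + 4
27 = 6×4 + 3
4 = 1×3 + 1
3 = 3×1 + 0  (stop)
So 313/85 = [3; 1, 2, 6, 1, 3].

[3; 1, 2, 6, 1, 3]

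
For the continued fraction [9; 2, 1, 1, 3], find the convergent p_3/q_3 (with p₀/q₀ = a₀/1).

47/5

Using pₖ = aₖpₖ₋₁ + pₖ₋₂, qₖ = aₖqₖ₋₁ + qₖ₋₂ (with p₋₁=1, p₋₂=0, q₋₁=0, q₋₂=1):
  k=0: a=9, p=9, q=1
  k=1: a=2, p=19, q=2
  k=2: a=1, p=28, q=3
  k=3: a=1, p=47, q=5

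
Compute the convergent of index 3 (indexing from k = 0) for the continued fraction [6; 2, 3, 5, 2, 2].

Using pₖ = aₖpₖ₋₁ + pₖ₋₂, qₖ = aₖqₖ₋₁ + qₖ₋₂ (with p₋₁=1, p₋₂=0, q₋₁=0, q₋₂=1):
  k=0: a=6, p=6, q=1
  k=1: a=2, p=13, q=2
  k=2: a=3, p=45, q=7
  k=3: a=5, p=238, q=37

238/37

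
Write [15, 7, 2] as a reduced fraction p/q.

Fold from the inside: start with 2/1.
  7 + 1/2 = 15/2
  15 + 2/15 = 227/15

227/15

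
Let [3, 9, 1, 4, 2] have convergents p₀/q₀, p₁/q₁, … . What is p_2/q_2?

Using pₖ = aₖpₖ₋₁ + pₖ₋₂, qₖ = aₖqₖ₋₁ + qₖ₋₂ (with p₋₁=1, p₋₂=0, q₋₁=0, q₋₂=1):
  k=0: a=3, p=3, q=1
  k=1: a=9, p=28, q=9
  k=2: a=1, p=31, q=10

31/10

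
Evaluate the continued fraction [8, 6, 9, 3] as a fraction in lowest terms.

1396/171

Fold from the inside: start with 3/1.
  9 + 1/3 = 28/3
  6 + 3/28 = 171/28
  8 + 28/171 = 1396/171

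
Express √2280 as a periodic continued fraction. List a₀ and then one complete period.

a₀ = ⌊√2280⌋ = 47.
With m₀=0, d₀=1 and mₖ₊₁ = dₖaₖ − mₖ, dₖ₊₁ = (n − mₖ₊₁²)/dₖ, aₖ₊₁ = ⌊(a₀+mₖ₊₁)/dₖ₊₁⌋:
  k=1: m=47, d=71, a=1
  k=2: m=24, d=24, a=2
  k=3: m=24, d=71, a=1
  k=4: m=47, d=1, a=94
d=1 and a=2a₀=94 at k=4, so the next step gives (m, d) = (47, 71) again — its k=1 value — and the period has length 4.

[47; 1, 2, 1, 94]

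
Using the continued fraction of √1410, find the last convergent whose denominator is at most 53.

√1410 = [37; 1, 1, 4, 1, 1, 74, …] (period length 6).
Convergents:
  p_0/q_0 = 37/1
  p_1/q_1 = 38/1
  p_2/q_2 = 75/2
  p_3/q_3 = 338/9
  p_4/q_4 = 413/11
  p_5/q_5 = 751/20
  p_6/q_6 = 55987/1491
q_5 = 20 ≤ 53 < 1491 = q_6, so the answer is 751/20.

751/20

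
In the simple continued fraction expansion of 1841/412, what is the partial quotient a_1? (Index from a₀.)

2

1841 = 4·412 + 193   →  a_0 = 4
412 = 2·193 + 26   →  a_1 = 2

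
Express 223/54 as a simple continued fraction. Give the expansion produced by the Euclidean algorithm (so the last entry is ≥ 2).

223 = 4·54 + 7
54 = 7·7 + 5
7 = 1·5 + 2
5 = 2·2 + 1
2 = 2·1 + 0  (stop)
So 223/54 = [4; 7, 1, 2, 2].

[4; 7, 1, 2, 2]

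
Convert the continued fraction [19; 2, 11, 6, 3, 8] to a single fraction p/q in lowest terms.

71759/3684

Fold from the inside: start with 8/1.
  3 + 1/8 = 25/8
  6 + 8/25 = 158/25
  11 + 25/158 = 1763/158
  2 + 158/1763 = 3684/1763
  19 + 1763/3684 = 71759/3684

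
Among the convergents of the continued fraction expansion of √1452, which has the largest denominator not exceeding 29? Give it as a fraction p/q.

√1452 = [38; 9, 1, 1, 18, 1, 1, 9, 76, …] (period length 8).
Convergents:
  p_0/q_0 = 38/1
  p_1/q_1 = 343/9
  p_2/q_2 = 381/10
  p_3/q_3 = 724/19
  p_4/q_4 = 13413/352
q_3 = 19 ≤ 29 < 352 = q_4, so the answer is 724/19.

724/19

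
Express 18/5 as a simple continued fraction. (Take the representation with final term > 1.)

[3; 1, 1, 2]

18 = 3*5 + 3
5 = 1*3 + 2
3 = 1*2 + 1
2 = 2*1 + 0  (stop)
So 18/5 = [3; 1, 1, 2].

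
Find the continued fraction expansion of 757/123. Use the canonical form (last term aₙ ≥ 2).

757 = 6×123 + 19
123 = 6×19 + 9
19 = 2×9 + 1
9 = 9×1 + 0  (stop)
So 757/123 = [6; 6, 2, 9].

[6; 6, 2, 9]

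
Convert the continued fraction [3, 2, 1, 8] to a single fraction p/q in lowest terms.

Fold from the inside: start with 8/1.
  1 + 1/8 = 9/8
  2 + 8/9 = 26/9
  3 + 9/26 = 87/26

87/26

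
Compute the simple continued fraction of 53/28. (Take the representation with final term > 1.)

[1; 1, 8, 3]

53 = 1*28 + 25
28 = 1*25 + 3
25 = 8*3 + 1
3 = 3*1 + 0  (stop)
So 53/28 = [1; 1, 8, 3].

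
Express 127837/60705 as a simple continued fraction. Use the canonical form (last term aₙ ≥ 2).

127837 = 2*60705 + 6427
60705 = 9*6427 + 2862
6427 = 2*2862 + 703
2862 = 4*703 + 50
703 = 14*50 + 3
50 = 16*3 + 2
3 = 1*2 + 1
2 = 2*1 + 0  (stop)
So 127837/60705 = [2; 9, 2, 4, 14, 16, 1, 2].

[2; 9, 2, 4, 14, 16, 1, 2]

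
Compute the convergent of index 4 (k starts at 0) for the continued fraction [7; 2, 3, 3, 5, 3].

Using pₖ = aₖpₖ₋₁ + pₖ₋₂, qₖ = aₖqₖ₋₁ + qₖ₋₂ (with p₋₁=1, p₋₂=0, q₋₁=0, q₋₂=1):
  k=0: a=7, p=7, q=1
  k=1: a=2, p=15, q=2
  k=2: a=3, p=52, q=7
  k=3: a=3, p=171, q=23
  k=4: a=5, p=907, q=122

907/122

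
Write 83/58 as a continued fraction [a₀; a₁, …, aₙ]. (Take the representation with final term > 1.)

[1; 2, 3, 8]

83 = 1×58 + 25
58 = 2×25 + 8
25 = 3×8 + 1
8 = 8×1 + 0  (stop)
So 83/58 = [1; 2, 3, 8].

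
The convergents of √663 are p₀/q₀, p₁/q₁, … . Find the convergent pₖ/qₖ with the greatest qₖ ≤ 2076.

√663 = [25; 1, 2, 1, 50, …] (period length 4).
Convergents:
  p_0/q_0 = 25/1
  p_1/q_1 = 26/1
  p_2/q_2 = 77/3
  p_3/q_3 = 103/4
  p_4/q_4 = 5227/203
  p_5/q_5 = 5330/207
  p_6/q_6 = 15887/617
  p_7/q_7 = 21217/824
  p_8/q_8 = 1076737/41817
q_7 = 824 ≤ 2076 < 41817 = q_8, so the answer is 21217/824.

21217/824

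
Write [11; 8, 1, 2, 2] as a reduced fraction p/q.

678/61

Using pₖ = aₖpₖ₋₁ + pₖ₋₂ and qₖ = aₖqₖ₋₁ + qₖ₋₂:
  k=0: a=11, p=11, q=1
  k=1: a=8, p=89, q=8
  k=2: a=1, p=100, q=9
  k=3: a=2, p=289, q=26
  k=4: a=2, p=678, q=61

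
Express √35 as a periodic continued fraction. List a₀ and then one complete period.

[5; 1, 10]

a₀ = ⌊√35⌋ = 5.
With m₀=0, d₀=1 and mₖ₊₁ = dₖaₖ − mₖ, dₖ₊₁ = (n − mₖ₊₁²)/dₖ, aₖ₊₁ = ⌊(a₀+mₖ₊₁)/dₖ₊₁⌋:
  k=1: m=5, d=10, a=1
  k=2: m=5, d=1, a=10
d=1 and a=2a₀=10 at k=2, so the next step gives (m, d) = (5, 10) again — its k=1 value — and the period has length 2.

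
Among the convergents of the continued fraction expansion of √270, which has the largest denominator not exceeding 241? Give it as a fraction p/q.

2284/139

√270 = [16; 2, 3, 6, 3, 2, 32, …] (period length 6).
Convergents:
  p_0/q_0 = 16/1
  p_1/q_1 = 33/2
  p_2/q_2 = 115/7
  p_3/q_3 = 723/44
  p_4/q_4 = 2284/139
  p_5/q_5 = 5291/322
q_4 = 139 ≤ 241 < 322 = q_5, so the answer is 2284/139.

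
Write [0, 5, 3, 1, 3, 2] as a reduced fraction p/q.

34/179

Using pₖ = aₖpₖ₋₁ + pₖ₋₂ and qₖ = aₖqₖ₋₁ + qₖ₋₂:
  k=0: a=0, p=0, q=1
  k=1: a=5, p=1, q=5
  k=2: a=3, p=3, q=16
  k=3: a=1, p=4, q=21
  k=4: a=3, p=15, q=79
  k=5: a=2, p=34, q=179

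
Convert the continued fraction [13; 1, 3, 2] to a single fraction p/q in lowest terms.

Fold from the inside: start with 2/1.
  3 + 1/2 = 7/2
  1 + 2/7 = 9/7
  13 + 7/9 = 124/9

124/9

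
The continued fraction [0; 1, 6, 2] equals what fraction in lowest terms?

13/15

Fold from the inside: start with 2/1.
  6 + 1/2 = 13/2
  1 + 2/13 = 15/13
  0 + 13/15 = 13/15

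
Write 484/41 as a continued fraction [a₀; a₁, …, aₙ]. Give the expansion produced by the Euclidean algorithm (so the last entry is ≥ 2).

[11; 1, 4, 8]

484 = 11×41 + 33
41 = 1×33 + 8
33 = 4×8 + 1
8 = 8×1 + 0  (stop)
So 484/41 = [11; 1, 4, 8].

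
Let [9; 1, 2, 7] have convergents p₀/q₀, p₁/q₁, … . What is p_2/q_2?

Using pₖ = aₖpₖ₋₁ + pₖ₋₂, qₖ = aₖqₖ₋₁ + qₖ₋₂ (with p₋₁=1, p₋₂=0, q₋₁=0, q₋₂=1):
  k=0: a=9, p=9, q=1
  k=1: a=1, p=10, q=1
  k=2: a=2, p=29, q=3

29/3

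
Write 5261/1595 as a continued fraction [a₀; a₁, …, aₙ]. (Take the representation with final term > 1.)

5261 = 3×1595 + 476
1595 = 3×476 + 167
476 = 2×167 + 142
167 = 1×142 + 25
142 = 5×25 + 17
25 = 1×17 + 8
17 = 2×8 + 1
8 = 8×1 + 0  (stop)
So 5261/1595 = [3; 3, 2, 1, 5, 1, 2, 8].

[3; 3, 2, 1, 5, 1, 2, 8]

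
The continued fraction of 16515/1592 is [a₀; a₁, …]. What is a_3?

16515 = 10·1592 + 595   →  a_0 = 10
1592 = 2·595 + 402   →  a_1 = 2
595 = 1·402 + 193   →  a_2 = 1
402 = 2·193 + 16   →  a_3 = 2

2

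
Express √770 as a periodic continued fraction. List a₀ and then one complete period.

[27; 1, 2, 1, 54]

a₀ = ⌊√770⌋ = 27.
With m₀=0, d₀=1 and mₖ₊₁ = dₖaₖ − mₖ, dₖ₊₁ = (n − mₖ₊₁²)/dₖ, aₖ₊₁ = ⌊(a₀+mₖ₊₁)/dₖ₊₁⌋:
  k=1: m=27, d=41, a=1
  k=2: m=14, d=14, a=2
  k=3: m=14, d=41, a=1
  k=4: m=27, d=1, a=54
d=1 and a=2a₀=54 at k=4, so the next step gives (m, d) = (27, 41) again — its k=1 value — and the period has length 4.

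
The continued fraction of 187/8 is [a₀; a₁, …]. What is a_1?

187 = 23·8 + 3   →  a_0 = 23
8 = 2·3 + 2   →  a_1 = 2

2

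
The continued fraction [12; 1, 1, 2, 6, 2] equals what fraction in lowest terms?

Fold from the inside: start with 2/1.
  6 + 1/2 = 13/2
  2 + 2/13 = 28/13
  1 + 13/28 = 41/28
  1 + 28/41 = 69/41
  12 + 41/69 = 869/69

869/69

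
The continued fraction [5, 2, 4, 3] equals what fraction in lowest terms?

158/29

Using pₖ = aₖpₖ₋₁ + pₖ₋₂ and qₖ = aₖqₖ₋₁ + qₖ₋₂:
  k=0: a=5, p=5, q=1
  k=1: a=2, p=11, q=2
  k=2: a=4, p=49, q=9
  k=3: a=3, p=158, q=29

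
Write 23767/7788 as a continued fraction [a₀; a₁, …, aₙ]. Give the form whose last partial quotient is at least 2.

23767 = 3×7788 + 403
7788 = 19×403 + 131
403 = 3×131 + 10
131 = 13×10 + 1
10 = 10×1 + 0  (stop)
So 23767/7788 = [3; 19, 3, 13, 10].

[3; 19, 3, 13, 10]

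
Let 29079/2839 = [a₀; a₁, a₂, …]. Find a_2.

29079 = 10·2839 + 689   →  a_0 = 10
2839 = 4·689 + 83   →  a_1 = 4
689 = 8·83 + 25   →  a_2 = 8

8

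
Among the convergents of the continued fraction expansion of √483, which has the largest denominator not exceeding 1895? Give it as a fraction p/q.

√483 = [21; 1, 42, …] (period length 2).
Convergents:
  p_0/q_0 = 21/1
  p_1/q_1 = 22/1
  p_2/q_2 = 945/43
  p_3/q_3 = 967/44
  p_4/q_4 = 41559/1891
  p_5/q_5 = 42526/1935
q_4 = 1891 ≤ 1895 < 1935 = q_5, so the answer is 41559/1891.

41559/1891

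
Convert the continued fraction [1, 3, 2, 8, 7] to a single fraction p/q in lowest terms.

Using pₖ = aₖpₖ₋₁ + pₖ₋₂ and qₖ = aₖqₖ₋₁ + qₖ₋₂:
  k=0: a=1, p=1, q=1
  k=1: a=3, p=4, q=3
  k=2: a=2, p=9, q=7
  k=3: a=8, p=76, q=59
  k=4: a=7, p=541, q=420

541/420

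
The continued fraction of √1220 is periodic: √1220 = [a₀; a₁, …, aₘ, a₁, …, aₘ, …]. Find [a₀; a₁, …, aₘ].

[34; 1, 12, 1, 68]

a₀ = ⌊√1220⌋ = 34.
With m₀=0, d₀=1 and mₖ₊₁ = dₖaₖ − mₖ, dₖ₊₁ = (n − mₖ₊₁²)/dₖ, aₖ₊₁ = ⌊(a₀+mₖ₊₁)/dₖ₊₁⌋:
  k=1: m=34, d=64, a=1
  k=2: m=30, d=5, a=12
  k=3: m=30, d=64, a=1
  k=4: m=34, d=1, a=68
d=1 and a=2a₀=68 at k=4, so the next step gives (m, d) = (34, 64) again — its k=1 value — and the period has length 4.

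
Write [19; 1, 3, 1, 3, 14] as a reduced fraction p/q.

5363/271

Using pₖ = aₖpₖ₋₁ + pₖ₋₂ and qₖ = aₖqₖ₋₁ + qₖ₋₂:
  k=0: a=19, p=19, q=1
  k=1: a=1, p=20, q=1
  k=2: a=3, p=79, q=4
  k=3: a=1, p=99, q=5
  k=4: a=3, p=376, q=19
  k=5: a=14, p=5363, q=271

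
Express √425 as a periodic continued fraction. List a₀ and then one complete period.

[20; 1, 1, 1, 1, 1, 1, 40]

a₀ = ⌊√425⌋ = 20.
With m₀=0, d₀=1 and mₖ₊₁ = dₖaₖ − mₖ, dₖ₊₁ = (n − mₖ₊₁²)/dₖ, aₖ₊₁ = ⌊(a₀+mₖ₊₁)/dₖ₊₁⌋:
  k=1: m=20, d=25, a=1
  k=2: m=5, d=16, a=1
  k=3: m=11, d=19, a=1
  k=4: m=8, d=19, a=1
  k=5: m=11, d=16, a=1
  k=6: m=5, d=25, a=1
  k=7: m=20, d=1, a=40
d=1 and a=2a₀=40 at k=7, so the next step gives (m, d) = (20, 25) again — its k=1 value — and the period has length 7.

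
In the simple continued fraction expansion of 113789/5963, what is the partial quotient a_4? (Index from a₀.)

113789 = 19·5963 + 492   →  a_0 = 19
5963 = 12·492 + 59   →  a_1 = 12
492 = 8·59 + 20   →  a_2 = 8
59 = 2·20 + 19   →  a_3 = 2
20 = 1·19 + 1   →  a_4 = 1

1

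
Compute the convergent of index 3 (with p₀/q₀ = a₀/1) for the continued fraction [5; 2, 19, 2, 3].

Using pₖ = aₖpₖ₋₁ + pₖ₋₂, qₖ = aₖqₖ₋₁ + qₖ₋₂ (with p₋₁=1, p₋₂=0, q₋₁=0, q₋₂=1):
  k=0: a=5, p=5, q=1
  k=1: a=2, p=11, q=2
  k=2: a=19, p=214, q=39
  k=3: a=2, p=439, q=80

439/80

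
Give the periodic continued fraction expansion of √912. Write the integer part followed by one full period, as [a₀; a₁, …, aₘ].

[30; 5, 60]

a₀ = ⌊√912⌋ = 30.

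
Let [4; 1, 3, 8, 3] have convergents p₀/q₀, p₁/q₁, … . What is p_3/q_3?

157/33

Using pₖ = aₖpₖ₋₁ + pₖ₋₂, qₖ = aₖqₖ₋₁ + qₖ₋₂ (with p₋₁=1, p₋₂=0, q₋₁=0, q₋₂=1):
  k=0: a=4, p=4, q=1
  k=1: a=1, p=5, q=1
  k=2: a=3, p=19, q=4
  k=3: a=8, p=157, q=33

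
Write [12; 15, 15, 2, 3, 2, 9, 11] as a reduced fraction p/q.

Fold from the inside: start with 11/1.
  9 + 1/11 = 100/11
  2 + 11/100 = 211/100
  3 + 100/211 = 733/211
  2 + 211/733 = 1677/733
  15 + 733/1677 = 25888/1677
  15 + 1677/25888 = 389997/25888
  12 + 25888/389997 = 4705852/389997

4705852/389997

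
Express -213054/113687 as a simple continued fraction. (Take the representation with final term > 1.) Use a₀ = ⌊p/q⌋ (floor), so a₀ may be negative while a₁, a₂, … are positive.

[-2; 7, 1, 15, 2, 2, 12, 14]

-213054 = -2×113687 + 14320
113687 = 7×14320 + 13447
14320 = 1×13447 + 873
13447 = 15×873 + 352
873 = 2×352 + 169
352 = 2×169 + 14
169 = 12×14 + 1
14 = 14×1 + 0  (stop)
So -213054/113687 = [-2; 7, 1, 15, 2, 2, 12, 14].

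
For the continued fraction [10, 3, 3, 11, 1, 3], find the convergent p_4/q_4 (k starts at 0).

1267/123

Using pₖ = aₖpₖ₋₁ + pₖ₋₂, qₖ = aₖqₖ₋₁ + qₖ₋₂ (with p₋₁=1, p₋₂=0, q₋₁=0, q₋₂=1):
  k=0: a=10, p=10, q=1
  k=1: a=3, p=31, q=3
  k=2: a=3, p=103, q=10
  k=3: a=11, p=1164, q=113
  k=4: a=1, p=1267, q=123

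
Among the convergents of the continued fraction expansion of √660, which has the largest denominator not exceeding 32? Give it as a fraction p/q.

745/29

√660 = [25; 1, 2, 4, 2, 1, 50, …] (period length 6).
Convergents:
  p_0/q_0 = 25/1
  p_1/q_1 = 26/1
  p_2/q_2 = 77/3
  p_3/q_3 = 334/13
  p_4/q_4 = 745/29
  p_5/q_5 = 1079/42
q_4 = 29 ≤ 32 < 42 = q_5, so the answer is 745/29.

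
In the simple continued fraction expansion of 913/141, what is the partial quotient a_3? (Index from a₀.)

1

913 = 6·141 + 67   →  a_0 = 6
141 = 2·67 + 7   →  a_1 = 2
67 = 9·7 + 4   →  a_2 = 9
7 = 1·4 + 3   →  a_3 = 1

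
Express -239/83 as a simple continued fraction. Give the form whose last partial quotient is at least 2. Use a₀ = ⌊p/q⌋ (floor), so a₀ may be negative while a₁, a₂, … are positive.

-239 = -3·83 + 10
83 = 8·10 + 3
10 = 3·3 + 1
3 = 3·1 + 0  (stop)
So -239/83 = [-3; 8, 3, 3].

[-3; 8, 3, 3]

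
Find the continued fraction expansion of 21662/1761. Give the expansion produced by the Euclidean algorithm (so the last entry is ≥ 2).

21662 = 12·1761 + 530
1761 = 3·530 + 171
530 = 3·171 + 17
171 = 10·17 + 1
17 = 17·1 + 0  (stop)
So 21662/1761 = [12; 3, 3, 10, 17].

[12; 3, 3, 10, 17]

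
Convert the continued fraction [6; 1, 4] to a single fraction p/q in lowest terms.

Using pₖ = aₖpₖ₋₁ + pₖ₋₂ and qₖ = aₖqₖ₋₁ + qₖ₋₂:
  k=0: a=6, p=6, q=1
  k=1: a=1, p=7, q=1
  k=2: a=4, p=34, q=5

34/5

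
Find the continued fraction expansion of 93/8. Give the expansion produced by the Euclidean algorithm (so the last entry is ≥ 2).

[11; 1, 1, 1, 2]

93 = 11×8 + 5
8 = 1×5 + 3
5 = 1×3 + 2
3 = 1×2 + 1
2 = 2×1 + 0  (stop)
So 93/8 = [11; 1, 1, 1, 2].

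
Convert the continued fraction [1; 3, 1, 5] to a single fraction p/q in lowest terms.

Fold from the inside: start with 5/1.
  1 + 1/5 = 6/5
  3 + 5/6 = 23/6
  1 + 6/23 = 29/23

29/23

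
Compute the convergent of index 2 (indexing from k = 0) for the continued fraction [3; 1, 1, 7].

7/2

Using pₖ = aₖpₖ₋₁ + pₖ₋₂, qₖ = aₖqₖ₋₁ + qₖ₋₂ (with p₋₁=1, p₋₂=0, q₋₁=0, q₋₂=1):
  k=0: a=3, p=3, q=1
  k=1: a=1, p=4, q=1
  k=2: a=1, p=7, q=2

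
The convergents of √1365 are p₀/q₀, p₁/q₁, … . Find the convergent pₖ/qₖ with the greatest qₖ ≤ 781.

25271/684

√1365 = [36; 1, 17, 2, 17, 1, 72, …] (period length 6).
Convergents:
  p_0/q_0 = 36/1
  p_1/q_1 = 37/1
  p_2/q_2 = 665/18
  p_3/q_3 = 1367/37
  p_4/q_4 = 23904/647
  p_5/q_5 = 25271/684
  p_6/q_6 = 1843416/49895
q_5 = 684 ≤ 781 < 49895 = q_6, so the answer is 25271/684.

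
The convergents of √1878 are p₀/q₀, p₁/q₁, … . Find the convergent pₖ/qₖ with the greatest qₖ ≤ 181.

√1878 = [43; 2, 1, 42, 1, 2, 86, …] (period length 6).
Convergents:
  p_0/q_0 = 43/1
  p_1/q_1 = 87/2
  p_2/q_2 = 130/3
  p_3/q_3 = 5547/128
  p_4/q_4 = 5677/131
  p_5/q_5 = 16901/390
q_4 = 131 ≤ 181 < 390 = q_5, so the answer is 5677/131.

5677/131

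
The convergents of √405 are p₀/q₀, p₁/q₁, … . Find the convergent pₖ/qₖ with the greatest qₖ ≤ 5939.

√405 = [20; 8, 40, …] (period length 2).
Convergents:
  p_0/q_0 = 20/1
  p_1/q_1 = 161/8
  p_2/q_2 = 6460/321
  p_3/q_3 = 51841/2576
  p_4/q_4 = 2080100/103361
q_3 = 2576 ≤ 5939 < 103361 = q_4, so the answer is 51841/2576.

51841/2576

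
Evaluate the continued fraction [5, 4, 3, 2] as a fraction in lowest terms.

Fold from the inside: start with 2/1.
  3 + 1/2 = 7/2
  4 + 2/7 = 30/7
  5 + 7/30 = 157/30

157/30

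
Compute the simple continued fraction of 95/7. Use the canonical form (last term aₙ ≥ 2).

[13; 1, 1, 3]

95 = 13×7 + 4
7 = 1×4 + 3
4 = 1×3 + 1
3 = 3×1 + 0  (stop)
So 95/7 = [13; 1, 1, 3].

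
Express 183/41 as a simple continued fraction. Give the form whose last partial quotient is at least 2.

183 = 4*41 + 19
41 = 2*19 + 3
19 = 6*3 + 1
3 = 3*1 + 0  (stop)
So 183/41 = [4; 2, 6, 3].

[4; 2, 6, 3]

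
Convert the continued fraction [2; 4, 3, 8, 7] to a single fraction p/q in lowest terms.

Fold from the inside: start with 7/1.
  8 + 1/7 = 57/7
  3 + 7/57 = 178/57
  4 + 57/178 = 769/178
  2 + 178/769 = 1716/769

1716/769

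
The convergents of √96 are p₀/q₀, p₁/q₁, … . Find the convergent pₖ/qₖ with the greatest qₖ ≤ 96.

921/94

√96 = [9; 1, 3, 1, 18, …] (period length 4).
Convergents:
  p_0/q_0 = 9/1
  p_1/q_1 = 10/1
  p_2/q_2 = 39/4
  p_3/q_3 = 49/5
  p_4/q_4 = 921/94
  p_5/q_5 = 970/99
q_4 = 94 ≤ 96 < 99 = q_5, so the answer is 921/94.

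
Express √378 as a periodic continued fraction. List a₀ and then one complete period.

[19; 2, 3, 1, 4, 1, 3, 2, 38]

a₀ = ⌊√378⌋ = 19.
With m₀=0, d₀=1 and mₖ₊₁ = dₖaₖ − mₖ, dₖ₊₁ = (n − mₖ₊₁²)/dₖ, aₖ₊₁ = ⌊(a₀+mₖ₊₁)/dₖ₊₁⌋:
  k=1: m=19, d=17, a=2
  k=2: m=15, d=9, a=3
  k=3: m=12, d=26, a=1
  k=4: m=14, d=7, a=4
  k=5: m=14, d=26, a=1
  k=6: m=12, d=9, a=3
  k=7: m=15, d=17, a=2
  k=8: m=19, d=1, a=38
d=1 and a=2a₀=38 at k=8, so the next step gives (m, d) = (19, 17) again — its k=1 value — and the period has length 8.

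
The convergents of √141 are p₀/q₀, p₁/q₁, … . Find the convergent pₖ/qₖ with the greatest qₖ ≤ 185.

2173/183

√141 = [11; 1, 6, 1, 22, …] (period length 4).
Convergents:
  p_0/q_0 = 11/1
  p_1/q_1 = 12/1
  p_2/q_2 = 83/7
  p_3/q_3 = 95/8
  p_4/q_4 = 2173/183
  p_5/q_5 = 2268/191
q_4 = 183 ≤ 185 < 191 = q_5, so the answer is 2173/183.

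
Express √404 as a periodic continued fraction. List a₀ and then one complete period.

[20; 10, 40]

a₀ = ⌊√404⌋ = 20.
With m₀=0, d₀=1 and mₖ₊₁ = dₖaₖ − mₖ, dₖ₊₁ = (n − mₖ₊₁²)/dₖ, aₖ₊₁ = ⌊(a₀+mₖ₊₁)/dₖ₊₁⌋:
  k=1: m=20, d=4, a=10
  k=2: m=20, d=1, a=40
d=1 and a=2a₀=40 at k=2, so the next step gives (m, d) = (20, 4) again — its k=1 value — and the period has length 2.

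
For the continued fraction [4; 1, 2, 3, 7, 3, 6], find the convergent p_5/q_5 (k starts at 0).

Using pₖ = aₖpₖ₋₁ + pₖ₋₂, qₖ = aₖqₖ₋₁ + qₖ₋₂ (with p₋₁=1, p₋₂=0, q₋₁=0, q₋₂=1):
  k=0: a=4, p=4, q=1
  k=1: a=1, p=5, q=1
  k=2: a=2, p=14, q=3
  k=3: a=3, p=47, q=10
  k=4: a=7, p=343, q=73
  k=5: a=3, p=1076, q=229

1076/229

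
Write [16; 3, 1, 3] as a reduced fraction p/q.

244/15

Fold from the inside: start with 3/1.
  1 + 1/3 = 4/3
  3 + 3/4 = 15/4
  16 + 4/15 = 244/15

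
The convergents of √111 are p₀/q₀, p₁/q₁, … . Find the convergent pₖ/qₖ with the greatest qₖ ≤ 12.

√111 = [10; 1, 1, 6, 1, 1, 20, …] (period length 6).
Convergents:
  p_0/q_0 = 10/1
  p_1/q_1 = 11/1
  p_2/q_2 = 21/2
  p_3/q_3 = 137/13
q_2 = 2 ≤ 12 < 13 = q_3, so the answer is 21/2.

21/2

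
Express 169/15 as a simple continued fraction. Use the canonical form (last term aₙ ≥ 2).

[11; 3, 1, 3]

169 = 11×15 + 4
15 = 3×4 + 3
4 = 1×3 + 1
3 = 3×1 + 0  (stop)
So 169/15 = [11; 3, 1, 3].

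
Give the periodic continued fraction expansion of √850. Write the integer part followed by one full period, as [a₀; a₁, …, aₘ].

a₀ = ⌊√850⌋ = 29.
With m₀=0, d₀=1 and mₖ₊₁ = dₖaₖ − mₖ, dₖ₊₁ = (n − mₖ₊₁²)/dₖ, aₖ₊₁ = ⌊(a₀+mₖ₊₁)/dₖ₊₁⌋:
  k=1: m=29, d=9, a=6
  k=2: m=25, d=25, a=2
  k=3: m=25, d=9, a=6
  k=4: m=29, d=1, a=58
d=1 and a=2a₀=58 at k=4, so the next step gives (m, d) = (29, 9) again — its k=1 value — and the period has length 4.

[29; 6, 2, 6, 58]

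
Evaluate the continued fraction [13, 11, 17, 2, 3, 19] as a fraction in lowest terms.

Using pₖ = aₖpₖ₋₁ + pₖ₋₂ and qₖ = aₖqₖ₋₁ + qₖ₋₂:
  k=0: a=13, p=13, q=1
  k=1: a=11, p=144, q=11
  k=2: a=17, p=2461, q=188
  k=3: a=2, p=5066, q=387
  k=4: a=3, p=17659, q=1349
  k=5: a=19, p=340587, q=26018

340587/26018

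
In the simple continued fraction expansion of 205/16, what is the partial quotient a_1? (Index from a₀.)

1

205 = 12·16 + 13   →  a_0 = 12
16 = 1·13 + 3   →  a_1 = 1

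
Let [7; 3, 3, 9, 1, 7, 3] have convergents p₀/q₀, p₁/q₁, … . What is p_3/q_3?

679/93

Using pₖ = aₖpₖ₋₁ + pₖ₋₂, qₖ = aₖqₖ₋₁ + qₖ₋₂ (with p₋₁=1, p₋₂=0, q₋₁=0, q₋₂=1):
  k=0: a=7, p=7, q=1
  k=1: a=3, p=22, q=3
  k=2: a=3, p=73, q=10
  k=3: a=9, p=679, q=93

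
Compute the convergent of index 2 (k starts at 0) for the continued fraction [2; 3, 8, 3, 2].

58/25

Using pₖ = aₖpₖ₋₁ + pₖ₋₂, qₖ = aₖqₖ₋₁ + qₖ₋₂ (with p₋₁=1, p₋₂=0, q₋₁=0, q₋₂=1):
  k=0: a=2, p=2, q=1
  k=1: a=3, p=7, q=3
  k=2: a=8, p=58, q=25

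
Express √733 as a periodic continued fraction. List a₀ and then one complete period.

a₀ = ⌊√733⌋ = 27.

[27; 13, 1, 1, 13, 54]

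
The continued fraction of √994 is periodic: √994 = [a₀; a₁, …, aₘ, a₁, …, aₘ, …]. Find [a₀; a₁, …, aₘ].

[31; 1, 1, 8, 1, 1, 62]

a₀ = ⌊√994⌋ = 31.
With m₀=0, d₀=1 and mₖ₊₁ = dₖaₖ − mₖ, dₖ₊₁ = (n − mₖ₊₁²)/dₖ, aₖ₊₁ = ⌊(a₀+mₖ₊₁)/dₖ₊₁⌋:
  k=1: m=31, d=33, a=1
  k=2: m=2, d=30, a=1
  k=3: m=28, d=7, a=8
  k=4: m=28, d=30, a=1
  k=5: m=2, d=33, a=1
  k=6: m=31, d=1, a=62
d=1 and a=2a₀=62 at k=6, so the next step gives (m, d) = (31, 33) again — its k=1 value — and the period has length 6.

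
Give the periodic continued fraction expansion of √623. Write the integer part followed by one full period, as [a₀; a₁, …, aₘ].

a₀ = ⌊√623⌋ = 24.

[24; 1, 23, 1, 48]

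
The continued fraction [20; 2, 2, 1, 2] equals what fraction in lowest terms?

388/19

Using pₖ = aₖpₖ₋₁ + pₖ₋₂ and qₖ = aₖqₖ₋₁ + qₖ₋₂:
  k=0: a=20, p=20, q=1
  k=1: a=2, p=41, q=2
  k=2: a=2, p=102, q=5
  k=3: a=1, p=143, q=7
  k=4: a=2, p=388, q=19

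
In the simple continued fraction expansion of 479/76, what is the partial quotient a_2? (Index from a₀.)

479 = 6·76 + 23   →  a_0 = 6
76 = 3·23 + 7   →  a_1 = 3
23 = 3·7 + 2   →  a_2 = 3

3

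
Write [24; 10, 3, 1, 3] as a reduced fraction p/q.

Using pₖ = aₖpₖ₋₁ + pₖ₋₂ and qₖ = aₖqₖ₋₁ + qₖ₋₂:
  k=0: a=24, p=24, q=1
  k=1: a=10, p=241, q=10
  k=2: a=3, p=747, q=31
  k=3: a=1, p=988, q=41
  k=4: a=3, p=3711, q=154

3711/154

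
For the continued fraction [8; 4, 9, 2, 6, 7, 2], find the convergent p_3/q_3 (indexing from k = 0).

643/78

Using pₖ = aₖpₖ₋₁ + pₖ₋₂, qₖ = aₖqₖ₋₁ + qₖ₋₂ (with p₋₁=1, p₋₂=0, q₋₁=0, q₋₂=1):
  k=0: a=8, p=8, q=1
  k=1: a=4, p=33, q=4
  k=2: a=9, p=305, q=37
  k=3: a=2, p=643, q=78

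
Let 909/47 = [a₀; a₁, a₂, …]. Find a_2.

1

909 = 19·47 + 16   →  a_0 = 19
47 = 2·16 + 15   →  a_1 = 2
16 = 1·15 + 1   →  a_2 = 1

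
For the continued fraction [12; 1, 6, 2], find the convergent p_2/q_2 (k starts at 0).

Using pₖ = aₖpₖ₋₁ + pₖ₋₂, qₖ = aₖqₖ₋₁ + qₖ₋₂ (with p₋₁=1, p₋₂=0, q₋₁=0, q₋₂=1):
  k=0: a=12, p=12, q=1
  k=1: a=1, p=13, q=1
  k=2: a=6, p=90, q=7

90/7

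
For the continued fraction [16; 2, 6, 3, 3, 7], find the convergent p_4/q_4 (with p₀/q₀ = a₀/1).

2239/136

Using pₖ = aₖpₖ₋₁ + pₖ₋₂, qₖ = aₖqₖ₋₁ + qₖ₋₂ (with p₋₁=1, p₋₂=0, q₋₁=0, q₋₂=1):
  k=0: a=16, p=16, q=1
  k=1: a=2, p=33, q=2
  k=2: a=6, p=214, q=13
  k=3: a=3, p=675, q=41
  k=4: a=3, p=2239, q=136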